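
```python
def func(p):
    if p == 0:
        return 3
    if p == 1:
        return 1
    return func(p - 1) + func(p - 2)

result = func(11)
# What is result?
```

Build up from base cases: func(0)=3, func(1)=1, func(2)=4, func(3)=5, func(4)=9, func(5)=14, func(6)=23, ..., func(11)=254

Answer: 254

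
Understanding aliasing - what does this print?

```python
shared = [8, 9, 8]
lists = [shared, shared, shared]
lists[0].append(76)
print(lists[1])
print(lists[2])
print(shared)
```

Key concept: list of same reference.
Step by step:
`shared = [8, 9, 8]` → shared = [8, 9, 8]
`lists = [shared, shared, shared]` → lists = [[8, 9, 8], [8, 9, 8], [8, 9, 8]]
`lists[0].append(76)` → shared = [8, 9, 8, 76]; lists = [[8, 9, 8, 76], [8, 9, 8, 76], [8, 9, 8, 76]]
`print(lists[1])` → prints [8, 9, 8, 76]
`print(lists[2])` → prints [8, 9, 8, 76]
`print(shared)` → prints [8, 9, 8, 76]

Answer:
[8, 9, 8, 76]
[8, 9, 8, 76]
[8, 9, 8, 76]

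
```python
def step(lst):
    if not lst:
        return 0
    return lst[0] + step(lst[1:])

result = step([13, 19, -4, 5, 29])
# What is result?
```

13 + 19 + (-4) + 5 + 29 + 0 = 62

Answer: 62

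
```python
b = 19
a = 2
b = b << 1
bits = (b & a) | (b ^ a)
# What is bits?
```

Trace:
`b = 19` → b = 19
`a = 2` → a = 2
`b = b << 1` → b = 38
`bits = (b & a) | (b ^ a)` → bits = 38
So bits = 38

Answer: 38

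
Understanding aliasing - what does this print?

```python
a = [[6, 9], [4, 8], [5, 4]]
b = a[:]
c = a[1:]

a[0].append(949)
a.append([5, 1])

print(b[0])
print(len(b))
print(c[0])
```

Key concept: slice with nested mutation.
Step by step:
`a = [[6, 9], [4, 8], [5, 4]]` → a = [[6, 9], [4, 8], [5, 4]]
`b = a[:]` → b = [[6, 9], [4, 8], [5, 4]]
`c = a[1:]` → c = [[4, 8], [5, 4]]
`a[0].append(949)` → a = [[6, 9, 949], [4, 8], [5, 4]]; b = [[6, 9, 949], [4, 8], [5, 4]]
`a.append([5, 1])` → a = [[6, 9, 949], [4, 8], [5, 4], [5, 1]]
`print(b[0])` → prints [6, 9, 949]
`print(len(b))` → prints 3
`print(c[0])` → prints [4, 8]

Answer:
[6, 9, 949]
3
[4, 8]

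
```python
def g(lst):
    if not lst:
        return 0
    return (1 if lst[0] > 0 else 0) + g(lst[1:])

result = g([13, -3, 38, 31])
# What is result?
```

Count of positive elements in [13, -3, 38, 31] = 3

Answer: 3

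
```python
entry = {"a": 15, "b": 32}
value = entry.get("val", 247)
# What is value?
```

Trace:
`entry = {"a": 15, "b": 32}` → entry = {'a': 15, 'b': 32}
`value = entry.get("val", 247)` → value = 247
So value = 247

Answer: 247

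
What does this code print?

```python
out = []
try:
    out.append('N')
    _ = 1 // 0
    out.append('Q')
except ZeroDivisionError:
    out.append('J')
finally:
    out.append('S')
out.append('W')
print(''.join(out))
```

Execution trace: 'N' (try body) → 'J' (except ZeroDivisionError) → 'S' (finally) → 'W' (after the try/except). Output: NJSW

Answer: NJSW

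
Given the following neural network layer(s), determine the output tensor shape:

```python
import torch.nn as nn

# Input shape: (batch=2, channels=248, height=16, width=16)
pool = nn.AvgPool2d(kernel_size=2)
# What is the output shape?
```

Input: (2, 248, 16, 16) -> Output: (2, 248, 8, 8)

Answer: (2, 248, 8, 8)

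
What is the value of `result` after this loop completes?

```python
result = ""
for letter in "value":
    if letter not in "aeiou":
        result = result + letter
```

Remove vowels from 'value'
`result` takes the values: "" → "v" → "vl"

Answer: "vl"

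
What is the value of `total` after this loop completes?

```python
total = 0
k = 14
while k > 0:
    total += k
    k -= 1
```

Sum 14 down to 1
`total` takes the values: 0 → 14 → 27 → 39 → 50 → 60 → 69 → 77 → 84 → 90 → 95 → 99 → 102 → 104 → 105

Answer: 105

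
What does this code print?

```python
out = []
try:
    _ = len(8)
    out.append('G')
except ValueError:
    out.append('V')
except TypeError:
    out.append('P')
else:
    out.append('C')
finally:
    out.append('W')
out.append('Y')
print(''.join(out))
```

Execution trace: 'P' (except TypeError) → 'W' (finally) → 'Y' (after the try/except). Output: PWY

Answer: PWY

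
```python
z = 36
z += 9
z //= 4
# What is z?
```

Trace:
`z = 36` → z = 36
`z += 9` → z = 45
`z //= 4` → z = 11
So z = 11

Answer: 11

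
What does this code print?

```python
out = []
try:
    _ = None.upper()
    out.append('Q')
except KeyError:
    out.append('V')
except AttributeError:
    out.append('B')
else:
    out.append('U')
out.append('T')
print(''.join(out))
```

Execution trace: 'B' (except AttributeError) → 'T' (after the try/except). Output: BT

Answer: BT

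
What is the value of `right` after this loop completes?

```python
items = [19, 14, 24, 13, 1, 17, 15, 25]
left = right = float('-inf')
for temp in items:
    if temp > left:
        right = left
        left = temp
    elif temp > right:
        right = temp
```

Second largest (with repeats) in [19, 14, 24, 13, 1, 17, 15, 25]
`right` takes the values: -inf → 14 → 19 → 24

Answer: 24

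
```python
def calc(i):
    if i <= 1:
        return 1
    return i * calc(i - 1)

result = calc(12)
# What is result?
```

calc(12) = 12 * 11 * 10 * 9 * 8 * 7 * 6 * 5 * 4 * 3 * 2 * 1 = 479001600

Answer: 479001600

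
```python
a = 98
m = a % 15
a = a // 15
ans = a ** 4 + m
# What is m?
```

Trace:
`a = 98` → a = 98
`m = a % 15` → m = 8
`a = a // 15` → a = 6
`ans = a ** 4 + m` → ans = 1304
So m = 8

Answer: 8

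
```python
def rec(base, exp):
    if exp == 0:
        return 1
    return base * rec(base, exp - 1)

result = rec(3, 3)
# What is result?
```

rec(3, 3) = 3 * 3 * 3 = 27

Answer: 27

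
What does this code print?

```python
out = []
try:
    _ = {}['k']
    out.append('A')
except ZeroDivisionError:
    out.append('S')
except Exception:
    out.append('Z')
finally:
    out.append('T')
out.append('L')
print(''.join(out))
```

Execution trace: 'Z' (except Exception) → 'T' (finally) → 'L' (after the try/except). Output: ZTL

Answer: ZTL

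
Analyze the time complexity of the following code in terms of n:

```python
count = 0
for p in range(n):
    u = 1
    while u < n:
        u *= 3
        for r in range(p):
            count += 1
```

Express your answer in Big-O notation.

Each loop level contributes: n × log n × n. Multiplying the contributions gives O(n^2 log n).

Answer: O(n^2 log n)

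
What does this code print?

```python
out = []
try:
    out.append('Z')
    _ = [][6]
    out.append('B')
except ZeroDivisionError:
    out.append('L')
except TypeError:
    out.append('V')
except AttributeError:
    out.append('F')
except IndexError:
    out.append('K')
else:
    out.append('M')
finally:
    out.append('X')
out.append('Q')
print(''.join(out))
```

Execution trace: 'Z' (try body) → 'K' (except IndexError) → 'X' (finally) → 'Q' (after the try/except). Output: ZKXQ

Answer: ZKXQ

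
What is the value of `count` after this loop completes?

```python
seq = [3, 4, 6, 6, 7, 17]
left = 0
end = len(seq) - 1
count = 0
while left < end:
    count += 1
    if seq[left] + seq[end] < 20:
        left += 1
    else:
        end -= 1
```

Steps to find pair summing to 20
`count` takes the values: 0 → 1 → 2 → 3 → 4 → 5

Answer: 5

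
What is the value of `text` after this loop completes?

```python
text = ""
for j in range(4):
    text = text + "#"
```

Repeat '#' 4 times
`text` takes the values: "" → "#" → "##" → "###" → "####"

Answer: "####"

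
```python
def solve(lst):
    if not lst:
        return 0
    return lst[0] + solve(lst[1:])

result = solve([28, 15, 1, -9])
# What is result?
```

28 + 15 + 1 + (-9) + 0 = 35

Answer: 35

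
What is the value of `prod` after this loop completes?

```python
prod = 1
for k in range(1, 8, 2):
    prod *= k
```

Product of 1, 3, 5, ... up to 7
`prod` takes the values: 1 → 3 → 15 → 105

Answer: 105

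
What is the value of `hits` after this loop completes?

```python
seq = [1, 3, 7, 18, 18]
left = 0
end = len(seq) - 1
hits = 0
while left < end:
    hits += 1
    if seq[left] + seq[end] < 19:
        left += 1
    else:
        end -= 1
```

Steps to find pair summing to 19
`hits` takes the values: 0 → 1 → 2 → 3 → 4

Answer: 4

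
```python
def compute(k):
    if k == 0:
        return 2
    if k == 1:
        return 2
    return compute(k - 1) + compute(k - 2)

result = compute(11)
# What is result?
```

Build up from base cases: compute(0)=2, compute(1)=2, compute(2)=4, compute(3)=6, compute(4)=10, compute(5)=16, compute(6)=26, ..., compute(11)=288

Answer: 288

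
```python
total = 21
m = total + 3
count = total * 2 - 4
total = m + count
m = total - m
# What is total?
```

Trace:
`total = 21` → total = 21
`m = total + 3` → m = 24
`count = total * 2 - 4` → count = 38
`total = m + count` → total = 62
`m = total - m` → m = 38
So total = 62

Answer: 62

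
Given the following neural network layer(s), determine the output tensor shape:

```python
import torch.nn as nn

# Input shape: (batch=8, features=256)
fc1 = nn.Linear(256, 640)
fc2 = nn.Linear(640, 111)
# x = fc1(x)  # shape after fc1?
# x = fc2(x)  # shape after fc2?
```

Input: (8, 256) -> after fc1: (8, 640) -> Output: (8, 111)

Answer: (8, 111)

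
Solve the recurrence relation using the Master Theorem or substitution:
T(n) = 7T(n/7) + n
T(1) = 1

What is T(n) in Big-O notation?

By Master Theorem: a=7, b=7, f(n)=n. Since log_7(7) = 1 and f(n) = Θ(n^1), Case 2 applies. T(n) = O(n log n).

Answer: O(n log n)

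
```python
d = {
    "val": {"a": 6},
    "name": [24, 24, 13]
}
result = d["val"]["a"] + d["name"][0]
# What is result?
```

Trace:
`d = { ...` → d = {'val': {'a': 6}, 'name': [24, 24, 13]}
`result = d["val"]["a"] + d["name"][0]` → result = 30
So result = 30

Answer: 30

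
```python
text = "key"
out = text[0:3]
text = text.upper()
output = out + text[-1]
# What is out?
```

Trace:
`text = "key"` → text = 'key'
`out = text[0:3]` → out = 'key'
`text = text.upper()` → text = 'KEY'
`output = out + text[-1]` → output = 'keyY'
So out = 'key'

Answer: 'key'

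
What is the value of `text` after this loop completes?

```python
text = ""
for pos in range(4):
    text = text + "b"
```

Repeat 'b' 4 times
`text` takes the values: "" → "b" → "bb" → "bbb" → "bbbb"

Answer: "bbbb"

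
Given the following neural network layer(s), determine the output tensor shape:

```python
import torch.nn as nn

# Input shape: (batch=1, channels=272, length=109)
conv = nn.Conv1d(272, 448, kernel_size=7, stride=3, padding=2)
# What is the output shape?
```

Input: (1, 272, 109) -> Output: (1, 448, 36)

Answer: (1, 448, 36)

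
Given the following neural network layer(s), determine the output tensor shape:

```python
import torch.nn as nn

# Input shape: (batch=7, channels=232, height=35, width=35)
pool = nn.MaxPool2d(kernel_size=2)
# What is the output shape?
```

Input: (7, 232, 35, 35) -> Output: (7, 232, 17, 17)

Answer: (7, 232, 17, 17)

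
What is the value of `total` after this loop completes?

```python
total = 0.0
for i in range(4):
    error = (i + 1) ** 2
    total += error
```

Sum of squared losses 1² + 2² + ... + 4²
`total` takes the values: 0.0 → 1.0 → 5.0 → 14.0 → 30.0

Answer: 30.0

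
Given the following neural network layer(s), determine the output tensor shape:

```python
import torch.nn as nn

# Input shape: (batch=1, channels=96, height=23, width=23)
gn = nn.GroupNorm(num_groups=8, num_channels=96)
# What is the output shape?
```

Input: (1, 96, 23, 23) -> Output: (1, 96, 23, 23)

Answer: (1, 96, 23, 23)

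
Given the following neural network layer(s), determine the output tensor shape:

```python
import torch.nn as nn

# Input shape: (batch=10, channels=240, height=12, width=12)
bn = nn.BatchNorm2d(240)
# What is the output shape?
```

Input: (10, 240, 12, 12) -> Output: (10, 240, 12, 12)

Answer: (10, 240, 12, 12)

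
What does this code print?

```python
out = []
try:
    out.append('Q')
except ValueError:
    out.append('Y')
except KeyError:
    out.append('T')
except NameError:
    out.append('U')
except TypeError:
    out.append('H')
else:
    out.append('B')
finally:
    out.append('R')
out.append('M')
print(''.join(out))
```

Execution trace: 'Q' (try body, no exception) → 'B' (else) → 'R' (finally) → 'M' (after the try/except). Output: QBRM

Answer: QBRM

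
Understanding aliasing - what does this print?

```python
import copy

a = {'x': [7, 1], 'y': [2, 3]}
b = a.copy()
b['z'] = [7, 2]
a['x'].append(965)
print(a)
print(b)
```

Key concept: shallow copy of dict with mutable values.
Step by step:
`a = {'x': [7, 1], 'y': [2, 3]}` → a = {'x': [7, 1], 'y': [2, 3]}
`b = a.copy()` → b = {'x': [7, 1], 'y': [2, 3]}
`b['z'] = [7, 2]` → b = {'x': [7, 1], 'y': [2, 3], 'z': [7, 2]}
`a['x'].append(965)` → a = {'x': [7, 1, 965], 'y': [2, 3]}; b = {'x': [7, 1, 965], 'y': [2, 3], 'z': [7, 2]}
`print(a)` → prints {'x': [7, 1, 965], 'y': [2, 3]}
`print(b)` → prints {'x': [7, 1, 965], 'y': [2, 3], 'z': [7, 2]}

Answer:
{'x': [7, 1, 965], 'y': [2, 3]}
{'x': [7, 1, 965], 'y': [2, 3], 'z': [7, 2]}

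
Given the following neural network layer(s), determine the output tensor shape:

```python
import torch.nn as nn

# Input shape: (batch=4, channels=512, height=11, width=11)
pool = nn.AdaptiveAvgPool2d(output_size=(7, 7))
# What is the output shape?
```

Input: (4, 512, 11, 11) -> Output: (4, 512, 7, 7)

Answer: (4, 512, 7, 7)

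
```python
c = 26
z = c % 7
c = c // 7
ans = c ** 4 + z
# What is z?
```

Trace:
`c = 26` → c = 26
`z = c % 7` → z = 5
`c = c // 7` → c = 3
`ans = c ** 4 + z` → ans = 86
So z = 5

Answer: 5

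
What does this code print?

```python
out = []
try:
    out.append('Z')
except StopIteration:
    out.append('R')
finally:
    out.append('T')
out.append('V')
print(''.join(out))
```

Execution trace: 'Z' (try body, no exception) → 'T' (finally) → 'V' (after the try/except). Output: ZTV

Answer: ZTV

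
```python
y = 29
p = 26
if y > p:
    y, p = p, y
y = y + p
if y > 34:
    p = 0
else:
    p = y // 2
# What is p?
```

Trace:
`y = 29` → y = 29
`p = 26` → p = 26
`if y > p: ...` → y > p is True → y = 26; p = 29
`y = y + p` → y = 55
`if y > 34: ...` → y > 34 is True → p = 0
So p = 0

Answer: 0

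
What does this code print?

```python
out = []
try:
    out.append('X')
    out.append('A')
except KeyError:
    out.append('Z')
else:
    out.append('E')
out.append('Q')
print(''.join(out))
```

Execution trace: 'X' (try body) → 'A' (try body, no exception) → 'E' (else) → 'Q' (after the try/except). Output: XAEQ

Answer: XAEQ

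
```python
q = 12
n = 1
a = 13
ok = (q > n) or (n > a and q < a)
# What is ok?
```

Trace:
`q = 12` → q = 12
`n = 1` → n = 1
`a = 13` → a = 13
`ok = (q > n) or (n > a and q < a)` → ok = True
So ok = True

Answer: True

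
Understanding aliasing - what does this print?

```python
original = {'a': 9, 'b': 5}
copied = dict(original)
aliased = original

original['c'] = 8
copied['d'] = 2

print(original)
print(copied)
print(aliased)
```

Key concept: dict() creates copy, assignment creates alias.
Step by step:
`original = {'a': 9, 'b': 5}` → original = {'a': 9, 'b': 5}
`copied = dict(original)` → copied = {'a': 9, 'b': 5}
`aliased = original` → aliased = {'a': 9, 'b': 5} (same object as original)
`original['c'] = 8` → original = {'a': 9, 'b': 5, 'c': 8} (same object as aliased); aliased = {'a': 9, 'b': 5, 'c': 8} (same object as original)
`copied['d'] = 2` → copied = {'a': 9, 'b': 5, 'd': 2}
`print(original)` → prints {'a': 9, 'b': 5, 'c': 8}
`print(copied)` → prints {'a': 9, 'b': 5, 'd': 2}
`print(aliased)` → prints {'a': 9, 'b': 5, 'c': 8}

Answer:
{'a': 9, 'b': 5, 'c': 8}
{'a': 9, 'b': 5, 'd': 2}
{'a': 9, 'b': 5, 'c': 8}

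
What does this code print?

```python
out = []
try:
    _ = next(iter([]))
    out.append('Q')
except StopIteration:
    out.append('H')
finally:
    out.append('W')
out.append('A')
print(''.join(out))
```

Execution trace: 'H' (except StopIteration) → 'W' (finally) → 'A' (after the try/except). Output: HWA

Answer: HWA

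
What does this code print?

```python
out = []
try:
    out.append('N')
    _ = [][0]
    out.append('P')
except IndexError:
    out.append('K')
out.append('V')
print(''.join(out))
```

Execution trace: 'N' (try body) → 'K' (except IndexError) → 'V' (after the try/except). Output: NKV

Answer: NKV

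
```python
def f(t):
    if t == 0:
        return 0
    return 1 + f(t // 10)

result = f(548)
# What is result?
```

Count of digits of 548: 3

Answer: 3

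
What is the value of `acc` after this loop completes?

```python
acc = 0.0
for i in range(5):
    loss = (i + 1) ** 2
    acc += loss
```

Sum of squared losses 1² + 2² + ... + 5²
`acc` takes the values: 0.0 → 1.0 → 5.0 → 14.0 → 30.0 → 55.0

Answer: 55.0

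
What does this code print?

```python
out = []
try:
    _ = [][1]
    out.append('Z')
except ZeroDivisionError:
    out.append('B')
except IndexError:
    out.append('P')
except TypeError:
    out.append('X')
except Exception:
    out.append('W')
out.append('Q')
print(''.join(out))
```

Execution trace: 'P' (except IndexError) → 'Q' (after the try/except). Output: PQ

Answer: PQ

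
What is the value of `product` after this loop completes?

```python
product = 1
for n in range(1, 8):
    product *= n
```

7! = 5040
`product` takes the values: 1 → 2 → 6 → 24 → 120 → 720 → 5040

Answer: 5040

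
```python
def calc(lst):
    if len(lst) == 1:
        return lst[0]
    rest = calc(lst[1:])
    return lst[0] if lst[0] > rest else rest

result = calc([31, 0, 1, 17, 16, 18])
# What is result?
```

Recursive max over [31, 0, 1, 17, 16, 18] = 31

Answer: 31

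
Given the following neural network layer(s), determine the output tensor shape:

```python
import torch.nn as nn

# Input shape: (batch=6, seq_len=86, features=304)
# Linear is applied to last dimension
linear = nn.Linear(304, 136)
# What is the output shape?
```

Input: (6, 86, 304) -> Output: (6, 86, 136)

Answer: (6, 86, 136)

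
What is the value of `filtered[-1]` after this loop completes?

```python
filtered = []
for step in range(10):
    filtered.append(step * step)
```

Last element of squares 0 to 9
`filtered` takes the values: [] → [0] → [0, 1] → [0, 1, 4] → [0, 1, 4, 9] → [0, 1, 4, 9, 16] → [0, 1, 4, 9, 16, 25] → [0, 1, 4, 9, 16, 25, 36] → [0, 1, 4, 9, 16, 25, 36, 49] → [0, 1, 4, 9, 16, 25, 36, 49, 64] → [0, 1, 4, 9, 16, 25, 36, 49, 64, 81]
So `filtered[-1]` = 81

Answer: 81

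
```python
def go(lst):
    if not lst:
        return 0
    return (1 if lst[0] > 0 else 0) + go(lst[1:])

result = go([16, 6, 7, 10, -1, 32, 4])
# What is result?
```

Count of positive elements in [16, 6, 7, 10, -1, 32, 4] = 6

Answer: 6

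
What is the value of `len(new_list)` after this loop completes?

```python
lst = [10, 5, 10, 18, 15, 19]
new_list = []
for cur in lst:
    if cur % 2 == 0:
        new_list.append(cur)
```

Count even numbers in [10, 5, 10, 18, 15, 19]
`new_list` takes the values: [] → [10] → [10, 10] → [10, 10, 18]
So `len(new_list)` = 3

Answer: 3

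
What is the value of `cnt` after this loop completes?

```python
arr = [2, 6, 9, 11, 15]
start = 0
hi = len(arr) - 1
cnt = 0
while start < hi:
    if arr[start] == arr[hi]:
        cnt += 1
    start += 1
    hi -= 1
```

Count matching pairs from ends
`cnt` takes the values: 0

Answer: 0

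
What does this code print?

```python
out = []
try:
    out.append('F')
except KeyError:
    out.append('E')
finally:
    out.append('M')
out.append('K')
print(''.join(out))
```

Execution trace: 'F' (try body, no exception) → 'M' (finally) → 'K' (after the try/except). Output: FMK

Answer: FMK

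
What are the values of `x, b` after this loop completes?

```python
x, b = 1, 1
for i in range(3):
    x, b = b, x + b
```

Fibonacci: after 3 iterations
`x, b` takes the values: (1, 1) → (1, 2) → (2, 3) → (3, 5)

Answer: 3, 5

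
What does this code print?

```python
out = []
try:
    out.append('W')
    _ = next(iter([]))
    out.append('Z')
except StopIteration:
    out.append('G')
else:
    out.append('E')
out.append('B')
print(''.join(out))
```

Execution trace: 'W' (try body) → 'G' (except StopIteration) → 'B' (after the try/except). Output: WGB

Answer: WGB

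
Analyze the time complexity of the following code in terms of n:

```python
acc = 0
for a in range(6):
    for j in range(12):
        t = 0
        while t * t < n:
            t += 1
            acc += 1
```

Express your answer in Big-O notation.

Each loop level contributes: 1 × 1 × √n. Multiplying the contributions gives O(√n).

Answer: O(√n)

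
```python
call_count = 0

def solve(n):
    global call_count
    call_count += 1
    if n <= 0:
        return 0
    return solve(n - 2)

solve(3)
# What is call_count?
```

Linear recursion stepping by 2: 3 calls from n=3 down to ≤0.

Answer: 3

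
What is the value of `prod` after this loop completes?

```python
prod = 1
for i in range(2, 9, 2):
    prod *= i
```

Product of even numbers 2 to 8
`prod` takes the values: 1 → 2 → 8 → 48 → 384

Answer: 384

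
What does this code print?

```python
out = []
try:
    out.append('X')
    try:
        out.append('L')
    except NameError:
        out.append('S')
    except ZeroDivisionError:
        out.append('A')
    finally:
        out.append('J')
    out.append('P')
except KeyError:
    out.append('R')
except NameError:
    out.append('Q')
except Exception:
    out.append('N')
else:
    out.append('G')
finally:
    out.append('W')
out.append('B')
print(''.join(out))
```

Execution trace: 'X' (try body) → 'L' (inner try body, no exception) → 'J' (inner finally) → 'P' (try body, no exception) → 'G' (else) → 'W' (finally) → 'B' (after the try/except). Output: XLJPGWB

Answer: XLJPGWB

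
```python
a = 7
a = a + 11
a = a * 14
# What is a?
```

Trace:
`a = 7` → a = 7
`a = a + 11` → a = 18
`a = a * 14` → a = 252
So a = 252

Answer: 252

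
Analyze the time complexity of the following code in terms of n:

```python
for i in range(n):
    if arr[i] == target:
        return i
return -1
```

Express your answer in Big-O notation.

This is Linear search in an array. Time complexity: O(n).

Answer: O(n)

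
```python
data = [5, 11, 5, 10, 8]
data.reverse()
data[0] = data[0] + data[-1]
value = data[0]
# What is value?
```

Trace:
`data = [5, 11, 5, 10, 8]` → data = [5, 11, 5, 10, 8]
`data.reverse()` → data = [8, 10, 5, 11, 5]
`data[0] = data[0] + data[-1]` → data = [13, 10, 5, 11, 5]
`value = data[0]` → value = 13
So value = 13

Answer: 13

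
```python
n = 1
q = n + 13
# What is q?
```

Trace:
`n = 1` → n = 1
`q = n + 13` → q = 14
So q = 14

Answer: 14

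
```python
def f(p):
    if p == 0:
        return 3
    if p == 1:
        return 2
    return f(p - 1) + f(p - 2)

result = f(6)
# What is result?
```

Build up from base cases: f(0)=3, f(1)=2, f(2)=5, f(3)=7, f(4)=12, f(5)=19, f(6)=31

Answer: 31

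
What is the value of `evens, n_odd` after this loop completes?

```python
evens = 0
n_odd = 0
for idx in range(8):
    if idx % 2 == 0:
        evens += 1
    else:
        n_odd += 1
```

Count evens and odds in range(8)
`evens, n_odd` takes the values: (0, 0) → (1, 0) → (1, 1) → (2, 1) → (2, 2) → (3, 2) → (3, 3) → (4, 3) → (4, 4)

Answer: 4, 4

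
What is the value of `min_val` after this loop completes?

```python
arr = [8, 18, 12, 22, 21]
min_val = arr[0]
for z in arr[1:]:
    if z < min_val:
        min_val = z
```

Minimum of [8, 18, 12, 22, 21]
`min_val` takes the values: 8

Answer: 8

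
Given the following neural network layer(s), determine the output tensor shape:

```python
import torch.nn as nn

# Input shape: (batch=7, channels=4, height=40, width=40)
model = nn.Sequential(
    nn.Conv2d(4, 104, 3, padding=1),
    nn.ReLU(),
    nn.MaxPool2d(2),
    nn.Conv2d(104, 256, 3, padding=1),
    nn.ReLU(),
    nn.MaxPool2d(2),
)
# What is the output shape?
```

Input: (7, 4, 40, 40) -> after first Conv2d: (7, 104, 40, 40) -> after first MaxPool2d: (7, 104, 20, 20) -> after second Conv2d: (7, 256, 20, 20) -> Output: (7, 256, 10, 10)

Answer: (7, 256, 10, 10)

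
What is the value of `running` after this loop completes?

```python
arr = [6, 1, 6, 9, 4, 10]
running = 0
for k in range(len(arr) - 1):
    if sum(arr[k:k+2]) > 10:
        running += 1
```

Count windows with sum > 10
`running` takes the values: 0 → 1 → 2 → 3

Answer: 3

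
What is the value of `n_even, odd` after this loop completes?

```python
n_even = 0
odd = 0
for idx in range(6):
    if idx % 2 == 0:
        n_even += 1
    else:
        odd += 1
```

Count evens and odds in range(6)
`n_even, odd` takes the values: (0, 0) → (1, 0) → (1, 1) → (2, 1) → (2, 2) → (3, 2) → (3, 3)

Answer: 3, 3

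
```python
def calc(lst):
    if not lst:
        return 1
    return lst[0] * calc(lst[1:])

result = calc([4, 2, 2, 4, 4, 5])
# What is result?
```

Product over [4, 2, 2, 4, 4, 5] = 4 * 2 * 2 * 4 * 4 * 5 = 1280

Answer: 1280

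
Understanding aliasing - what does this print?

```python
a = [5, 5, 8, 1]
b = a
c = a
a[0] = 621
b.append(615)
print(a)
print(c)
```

Key concept: multiple aliases.
Step by step:
`a = [5, 5, 8, 1]` → a = [5, 5, 8, 1]
`b = a` → b = [5, 5, 8, 1] (same object as a)
`c = a` → c = [5, 5, 8, 1] (same object as a, b)
`a[0] = 621` → a = [621, 5, 8, 1] (same object as b, c); b = [621, 5, 8, 1] (same object as a, c); c = [621, 5, 8, 1] (same object as a, b)
`b.append(615)` → a = [621, 5, 8, 1, 615] (same object as b, c); b = [621, 5, 8, 1, 615] (same object as a, c); c = [621, 5, 8, 1, 615] (same object as a, b)
`print(a)` → prints [621, 5, 8, 1, 615]
`print(c)` → prints [621, 5, 8, 1, 615]

Answer:
[621, 5, 8, 1, 615]
[621, 5, 8, 1, 615]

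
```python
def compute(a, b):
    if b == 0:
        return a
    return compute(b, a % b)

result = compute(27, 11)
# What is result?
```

compute(27, 11) -> compute(11, 5) -> compute(5, 1) -> compute(1, 0) -> 1

Answer: 1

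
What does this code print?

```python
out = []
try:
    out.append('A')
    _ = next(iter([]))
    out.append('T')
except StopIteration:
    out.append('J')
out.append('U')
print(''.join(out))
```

Execution trace: 'A' (try body) → 'J' (except StopIteration) → 'U' (after the try/except). Output: AJU

Answer: AJU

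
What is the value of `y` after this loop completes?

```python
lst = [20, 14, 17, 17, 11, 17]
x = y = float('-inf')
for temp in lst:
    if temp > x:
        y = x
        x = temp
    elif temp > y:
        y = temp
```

Second largest (with repeats) in [20, 14, 17, 17, 11, 17]
`y` takes the values: -inf → 14 → 17

Answer: 17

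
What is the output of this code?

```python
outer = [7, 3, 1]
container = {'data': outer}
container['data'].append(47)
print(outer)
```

Key concept: dict holds reference to list.
Step by step:
`outer = [7, 3, 1]` → outer = [7, 3, 1]
`container = {'data': outer}` → container = {'data': [7, 3, 1]}
`container['data'].append(47)` → outer = [7, 3, 1, 47]; container = {'data': [7, 3, 1, 47]}
`print(outer)` → prints [7, 3, 1, 47]

Answer: [7, 3, 1, 47]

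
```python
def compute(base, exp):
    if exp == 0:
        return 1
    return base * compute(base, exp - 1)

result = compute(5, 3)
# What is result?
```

compute(5, 3) = 5 * 5 * 5 = 125

Answer: 125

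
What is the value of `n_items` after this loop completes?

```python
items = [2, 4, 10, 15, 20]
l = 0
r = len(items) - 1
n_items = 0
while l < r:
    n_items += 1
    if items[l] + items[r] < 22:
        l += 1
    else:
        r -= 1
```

Steps to find pair summing to 22
`n_items` takes the values: 0 → 1 → 2 → 3 → 4

Answer: 4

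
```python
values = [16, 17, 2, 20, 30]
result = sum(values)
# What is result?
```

Trace:
`values = [16, 17, 2, 20, 30]` → values = [16, 17, 2, 20, 30]
`result = sum(values)` → result = 85
So result = 85

Answer: 85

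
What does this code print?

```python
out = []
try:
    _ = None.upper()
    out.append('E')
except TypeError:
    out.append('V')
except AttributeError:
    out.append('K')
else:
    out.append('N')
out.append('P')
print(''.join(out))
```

Execution trace: 'K' (except AttributeError) → 'P' (after the try/except). Output: KP

Answer: KP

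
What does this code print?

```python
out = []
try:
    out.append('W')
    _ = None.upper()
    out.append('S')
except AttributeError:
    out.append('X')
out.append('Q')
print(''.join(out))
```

Execution trace: 'W' (try body) → 'X' (except AttributeError) → 'Q' (after the try/except). Output: WXQ

Answer: WXQ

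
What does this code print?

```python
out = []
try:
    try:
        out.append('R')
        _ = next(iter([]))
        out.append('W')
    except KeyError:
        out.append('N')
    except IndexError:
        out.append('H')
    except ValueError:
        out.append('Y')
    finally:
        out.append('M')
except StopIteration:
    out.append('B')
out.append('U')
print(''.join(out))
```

Execution trace: 'R' (try body) → 'M' (finally) → 'B' (outer except StopIteration) → 'U' (after the try/except). Output: RMBU

Answer: RMBU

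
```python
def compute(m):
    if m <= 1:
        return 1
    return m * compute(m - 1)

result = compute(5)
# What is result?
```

compute(5) = 5 * 4 * 3 * 2 * 1 = 120

Answer: 120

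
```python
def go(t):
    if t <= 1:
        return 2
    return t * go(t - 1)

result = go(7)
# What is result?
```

go(7) = 7 * 6 * 5 * 4 * 3 * 2 * 2 = 10080

Answer: 10080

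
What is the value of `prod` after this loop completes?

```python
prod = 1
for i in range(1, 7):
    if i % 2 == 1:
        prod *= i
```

Product of odd numbers 1 to 6
`prod` takes the values: 1 → 3 → 15

Answer: 15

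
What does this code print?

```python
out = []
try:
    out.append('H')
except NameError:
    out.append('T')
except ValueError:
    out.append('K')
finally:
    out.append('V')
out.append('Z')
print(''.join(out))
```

Execution trace: 'H' (try body, no exception) → 'V' (finally) → 'Z' (after the try/except). Output: HVZ

Answer: HVZ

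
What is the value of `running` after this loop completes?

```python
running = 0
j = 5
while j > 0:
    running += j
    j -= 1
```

Sum 5 down to 1
`running` takes the values: 0 → 5 → 9 → 12 → 14 → 15

Answer: 15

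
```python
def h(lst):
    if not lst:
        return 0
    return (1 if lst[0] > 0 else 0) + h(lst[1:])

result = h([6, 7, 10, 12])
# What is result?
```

Count of positive elements in [6, 7, 10, 12] = 4

Answer: 4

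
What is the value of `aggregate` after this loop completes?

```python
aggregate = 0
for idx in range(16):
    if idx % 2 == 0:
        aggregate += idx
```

Sum of even numbers 0 to 15
`aggregate` takes the values: 0 → 2 → 6 → 12 → 20 → 30 → 42 → 56

Answer: 56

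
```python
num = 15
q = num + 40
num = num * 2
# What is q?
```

Trace:
`num = 15` → num = 15
`q = num + 40` → q = 55
`num = num * 2` → num = 30
So q = 55

Answer: 55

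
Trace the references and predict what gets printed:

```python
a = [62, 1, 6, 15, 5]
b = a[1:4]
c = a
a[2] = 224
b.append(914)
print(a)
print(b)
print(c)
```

Key concept: slice vs alias.
Step by step:
`a = [62, 1, 6, 15, 5]` → a = [62, 1, 6, 15, 5]
`b = a[1:4]` → b = [1, 6, 15]
`c = a` → c = [62, 1, 6, 15, 5] (same object as a)
`a[2] = 224` → a = [62, 1, 224, 15, 5] (same object as c); c = [62, 1, 224, 15, 5] (same object as a)
`b.append(914)` → b = [1, 6, 15, 914]
`print(a)` → prints [62, 1, 224, 15, 5]
`print(b)` → prints [1, 6, 15, 914]
`print(c)` → prints [62, 1, 224, 15, 5]

Answer:
[62, 1, 224, 15, 5]
[1, 6, 15, 914]
[62, 1, 224, 15, 5]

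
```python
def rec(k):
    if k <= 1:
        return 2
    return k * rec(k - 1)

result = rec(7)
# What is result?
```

rec(7) = 7 * 6 * 5 * 4 * 3 * 2 * 2 = 10080

Answer: 10080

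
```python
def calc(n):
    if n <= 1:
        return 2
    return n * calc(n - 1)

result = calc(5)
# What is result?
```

calc(5) = 5 * 4 * 3 * 2 * 2 = 240

Answer: 240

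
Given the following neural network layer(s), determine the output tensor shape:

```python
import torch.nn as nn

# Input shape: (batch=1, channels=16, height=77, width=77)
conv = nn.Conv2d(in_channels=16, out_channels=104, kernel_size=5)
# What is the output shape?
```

Input: (1, 16, 77, 77) -> Output: (1, 104, 73, 73)

Answer: (1, 104, 73, 73)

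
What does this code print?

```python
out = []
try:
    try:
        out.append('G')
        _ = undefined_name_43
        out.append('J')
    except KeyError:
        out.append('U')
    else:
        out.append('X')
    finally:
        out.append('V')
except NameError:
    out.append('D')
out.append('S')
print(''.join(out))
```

Execution trace: 'G' (try body) → 'V' (finally) → 'D' (outer except NameError) → 'S' (after the try/except). Output: GVDS

Answer: GVDS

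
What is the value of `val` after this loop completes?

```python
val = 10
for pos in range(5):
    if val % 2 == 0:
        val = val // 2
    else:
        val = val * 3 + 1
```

Collatz-style transformation from 10
`val` takes the values: 10 → 5 → 16 → 8 → 4 → 2

Answer: 2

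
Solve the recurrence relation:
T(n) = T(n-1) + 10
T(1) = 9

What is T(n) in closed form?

Unrolling: T(n) = T(1) + 10·(n-1) = 9 + 10(n-1) = 10n - 1.

Answer: T(n) = 10n - 1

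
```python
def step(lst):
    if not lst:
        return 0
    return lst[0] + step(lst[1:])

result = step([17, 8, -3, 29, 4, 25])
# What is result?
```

17 + 8 + (-3) + 29 + 4 + 25 + 0 = 80

Answer: 80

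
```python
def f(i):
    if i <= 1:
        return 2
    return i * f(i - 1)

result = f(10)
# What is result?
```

f(10) = 10 * 9 * 8 * 7 * 6 * 5 * 4 * 3 * 2 * 2 = 7257600

Answer: 7257600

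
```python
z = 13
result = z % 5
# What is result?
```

Trace:
`z = 13` → z = 13
`result = z % 5` → result = 3
So result = 3

Answer: 3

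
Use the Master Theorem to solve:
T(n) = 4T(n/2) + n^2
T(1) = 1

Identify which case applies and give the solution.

a=4, b=2, f(n)=n^2. log_2(4) = 2. Since c=2 = 2, Case 2 applies: T(n) = Θ(n^log_b(a) · log n) = O(n^2 log n).

Answer: O(n^2 log n) - Case 2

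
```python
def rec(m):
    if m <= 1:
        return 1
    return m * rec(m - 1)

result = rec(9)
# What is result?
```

rec(9) = 9 * 8 * 7 * 6 * 5 * 4 * 3 * 2 * 1 = 362880

Answer: 362880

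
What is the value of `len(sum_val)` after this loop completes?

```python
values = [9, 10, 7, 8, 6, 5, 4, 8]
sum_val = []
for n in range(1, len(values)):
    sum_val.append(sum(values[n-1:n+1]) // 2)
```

Number of 2-element averages
`sum_val` takes the values: [] → [9] → [9, 8] → [9, 8, 7] → [9, 8, 7, 7] → [9, 8, 7, 7, 5] → [9, 8, 7, 7, 5, 4] → [9, 8, 7, 7, 5, 4, 6]
So `len(sum_val)` = 7

Answer: 7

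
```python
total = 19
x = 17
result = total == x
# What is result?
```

Trace:
`total = 19` → total = 19
`x = 17` → x = 17
`result = total == x` → result = False
So result = False

Answer: False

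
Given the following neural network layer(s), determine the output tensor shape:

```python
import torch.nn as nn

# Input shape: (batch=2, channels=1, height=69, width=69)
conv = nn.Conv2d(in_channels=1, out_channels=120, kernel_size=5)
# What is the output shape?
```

Input: (2, 1, 69, 69) -> Output: (2, 120, 65, 65)

Answer: (2, 120, 65, 65)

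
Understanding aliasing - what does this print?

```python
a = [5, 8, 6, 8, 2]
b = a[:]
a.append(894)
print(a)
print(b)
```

Key concept: slice [:] creates copy.
Step by step:
`a = [5, 8, 6, 8, 2]` → a = [5, 8, 6, 8, 2]
`b = a[:]` → b = [5, 8, 6, 8, 2]
`a.append(894)` → a = [5, 8, 6, 8, 2, 894]
`print(a)` → prints [5, 8, 6, 8, 2, 894]
`print(b)` → prints [5, 8, 6, 8, 2]

Answer:
[5, 8, 6, 8, 2, 894]
[5, 8, 6, 8, 2]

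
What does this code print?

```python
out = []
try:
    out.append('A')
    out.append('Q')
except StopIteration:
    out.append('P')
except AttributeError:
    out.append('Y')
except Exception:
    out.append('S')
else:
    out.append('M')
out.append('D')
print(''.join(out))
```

Execution trace: 'A' (try body) → 'Q' (try body, no exception) → 'M' (else) → 'D' (after the try/except). Output: AQMD

Answer: AQMD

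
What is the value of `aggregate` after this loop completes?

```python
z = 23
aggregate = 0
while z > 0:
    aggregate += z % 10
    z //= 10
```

Sum digits of 23
`aggregate` takes the values: 0 → 3 → 5

Answer: 5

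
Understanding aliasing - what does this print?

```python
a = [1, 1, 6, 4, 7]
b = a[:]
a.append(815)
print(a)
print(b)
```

Key concept: slice [:] creates copy.
Step by step:
`a = [1, 1, 6, 4, 7]` → a = [1, 1, 6, 4, 7]
`b = a[:]` → b = [1, 1, 6, 4, 7]
`a.append(815)` → a = [1, 1, 6, 4, 7, 815]
`print(a)` → prints [1, 1, 6, 4, 7, 815]
`print(b)` → prints [1, 1, 6, 4, 7]

Answer:
[1, 1, 6, 4, 7, 815]
[1, 1, 6, 4, 7]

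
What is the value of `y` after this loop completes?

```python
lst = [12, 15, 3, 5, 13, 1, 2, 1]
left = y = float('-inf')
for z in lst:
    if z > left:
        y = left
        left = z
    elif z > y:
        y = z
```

Second largest (with repeats) in [12, 15, 3, 5, 13, 1, 2, 1]
`y` takes the values: -inf → 12 → 13

Answer: 13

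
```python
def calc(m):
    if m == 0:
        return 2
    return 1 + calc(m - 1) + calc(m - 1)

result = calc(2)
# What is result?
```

calc(m) = 1 + 2·calc(m-1), calc(0)=2. Closed form: (2+1)·2^2 - 1 = 11.

Answer: 11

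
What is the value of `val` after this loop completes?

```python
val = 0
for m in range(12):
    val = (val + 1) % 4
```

Increment mod 4, 12 times = 0
`val` takes the values: 0 → 1 → 2 → 3 → 0 → 1 → 2 → 3 → 0 → 1 → 2 → 3 → 0

Answer: 0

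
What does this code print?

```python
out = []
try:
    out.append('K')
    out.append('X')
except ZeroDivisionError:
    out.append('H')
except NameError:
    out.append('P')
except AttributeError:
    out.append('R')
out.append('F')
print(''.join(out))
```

Execution trace: 'K' (try body) → 'X' (try body, no exception) → 'F' (after the try/except). Output: KXF

Answer: KXF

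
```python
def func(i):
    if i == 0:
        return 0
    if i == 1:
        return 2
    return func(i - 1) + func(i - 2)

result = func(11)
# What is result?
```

Build up from base cases: func(0)=0, func(1)=2, func(2)=2, func(3)=4, func(4)=6, func(5)=10, func(6)=16, ..., func(11)=178

Answer: 178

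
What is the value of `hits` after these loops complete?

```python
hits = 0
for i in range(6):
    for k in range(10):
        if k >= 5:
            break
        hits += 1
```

Inner breaks at 5, outer runs 6 times
`hits` takes the values: 0 → 1 → 2 → 3 → 4 → 5 → 6 → 7 → 8 → 9 → 10 → 11 → 12 → 13 → 14 → 15 → 16 → 17 → 18 → 19 → 20 → 21 → 22 → 23 → 24 → 25 → 26 → 27 → 28 → 29 → 30

Answer: 30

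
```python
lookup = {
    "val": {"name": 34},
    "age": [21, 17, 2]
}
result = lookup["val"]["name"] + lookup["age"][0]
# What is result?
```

Trace:
`lookup = { ...` → lookup = {'val': {'name': 34}, 'age': [21, 17, 2]}
`result = lookup["val"]["name"] + lookup["age"][0]` → result = 55
So result = 55

Answer: 55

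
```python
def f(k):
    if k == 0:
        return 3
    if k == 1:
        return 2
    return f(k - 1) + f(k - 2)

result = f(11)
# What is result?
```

Build up from base cases: f(0)=3, f(1)=2, f(2)=5, f(3)=7, f(4)=12, f(5)=19, f(6)=31, ..., f(11)=343

Answer: 343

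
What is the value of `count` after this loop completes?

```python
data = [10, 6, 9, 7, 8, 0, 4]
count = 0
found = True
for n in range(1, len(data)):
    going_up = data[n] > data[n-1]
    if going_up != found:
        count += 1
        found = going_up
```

Count direction changes in [10, 6, 9, 7, 8, 0, 4]
`count` takes the values: 0 → 1 → 2 → 3 → 4 → 5 → 6

Answer: 6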